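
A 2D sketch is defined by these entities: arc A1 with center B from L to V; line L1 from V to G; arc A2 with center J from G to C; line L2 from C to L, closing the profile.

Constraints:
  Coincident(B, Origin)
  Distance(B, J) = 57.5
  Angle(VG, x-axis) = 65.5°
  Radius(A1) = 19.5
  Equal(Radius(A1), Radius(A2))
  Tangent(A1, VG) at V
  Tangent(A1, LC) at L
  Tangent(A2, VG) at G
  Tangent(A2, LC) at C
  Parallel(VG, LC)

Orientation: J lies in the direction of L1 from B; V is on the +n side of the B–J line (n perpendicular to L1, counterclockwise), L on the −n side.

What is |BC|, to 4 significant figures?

60.72

Tangency of A1 to both parallel lines with radius 19.5 puts V and L at B ± 19.5·n: V = (-17.74, 8.087), L = (17.74, -8.087). Equal radii place G and C the same way about J: G = J + 19.5·n = (6.101, 60.41), C = J − 19.5·n = (41.59, 44.24). Then |BC| = |C − B| = 60.72.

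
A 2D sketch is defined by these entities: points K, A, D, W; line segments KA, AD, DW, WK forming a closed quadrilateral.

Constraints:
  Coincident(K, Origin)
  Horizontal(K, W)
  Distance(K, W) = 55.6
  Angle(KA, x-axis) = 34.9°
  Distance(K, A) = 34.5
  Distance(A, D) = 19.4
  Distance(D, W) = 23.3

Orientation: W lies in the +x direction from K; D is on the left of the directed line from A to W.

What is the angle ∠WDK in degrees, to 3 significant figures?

85.4°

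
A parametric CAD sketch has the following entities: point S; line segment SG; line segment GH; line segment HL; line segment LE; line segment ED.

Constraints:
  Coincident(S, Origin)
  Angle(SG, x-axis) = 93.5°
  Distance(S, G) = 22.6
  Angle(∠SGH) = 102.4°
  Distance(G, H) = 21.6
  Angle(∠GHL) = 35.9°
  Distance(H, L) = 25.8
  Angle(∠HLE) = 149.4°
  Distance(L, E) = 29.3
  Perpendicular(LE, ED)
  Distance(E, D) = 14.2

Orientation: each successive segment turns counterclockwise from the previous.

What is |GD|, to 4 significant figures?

30.01

S is at the origin; SG runs at 93.5° with length 22.6, so G = (-1.380, 22.56). ∠SGH = 102.4° gives GH at 171.1° from the x-axis; with |GH| = 21.6, H = (-22.72, 25.90). ∠GHL = 35.9° gives HL at -44.80° from the x-axis; with |HL| = 25.8, L = (-4.413, 7.720). ∠HLE = 149.4° gives LE at -14.20° from the x-axis; with |LE| = 29.3, E = (23.99, 0.5325). LE is perpendicular to ED, so ED runs at 75.80°; with |ED| = 14.2, D = (27.48, 14.30). Then |GD| = |D − G| = 30.01.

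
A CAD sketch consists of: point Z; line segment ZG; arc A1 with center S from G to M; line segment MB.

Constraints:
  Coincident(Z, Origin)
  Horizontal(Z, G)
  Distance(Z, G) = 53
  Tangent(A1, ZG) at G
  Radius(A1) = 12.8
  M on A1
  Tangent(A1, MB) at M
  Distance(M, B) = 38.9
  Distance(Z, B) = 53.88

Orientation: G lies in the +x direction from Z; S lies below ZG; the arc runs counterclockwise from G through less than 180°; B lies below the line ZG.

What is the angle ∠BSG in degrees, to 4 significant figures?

143.4°

Z is at the origin; ZG is horizontal with |ZG| = 53.0 and G on the +x side, so G = (53.00, 0.000). The tangent condition forces SG to be normal to ZG, so S = G + (0, -12.8) = (53.00, -12.80). Since SM ⟂ MB (tangency), |SB| = √(12.8² + 38.9²) = 40.95 regardless of where M sits on A1. So B lies on both circle(Z, 53.88) and circle(S, 40.95); the below-ZG intersection is B = (28.58, -45.67). M is the foot of the tangent from B: M = (40.85, -8.762).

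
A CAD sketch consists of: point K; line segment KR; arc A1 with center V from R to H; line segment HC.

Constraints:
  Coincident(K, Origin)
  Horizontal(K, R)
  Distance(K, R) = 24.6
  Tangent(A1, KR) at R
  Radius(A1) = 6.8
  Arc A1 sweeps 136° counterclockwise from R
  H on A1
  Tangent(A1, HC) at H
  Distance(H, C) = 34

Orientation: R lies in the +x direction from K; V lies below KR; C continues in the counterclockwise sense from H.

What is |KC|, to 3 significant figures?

56.7

On A1, R sits at bearing 90° from V; a 136° counterclockwise sweep puts H at bearing 226°, so H = V + 6.8·(cos 226°, sin 226°) = (19.9, -11.7). Tangency of A1 to HC means the radius VH is perpendicular to HC, so HC runs along (−sin 226°, cos 226°); with |HC| = 34.0, C = (44.3, -35.3). Then |KC| = |C − K| = 56.7.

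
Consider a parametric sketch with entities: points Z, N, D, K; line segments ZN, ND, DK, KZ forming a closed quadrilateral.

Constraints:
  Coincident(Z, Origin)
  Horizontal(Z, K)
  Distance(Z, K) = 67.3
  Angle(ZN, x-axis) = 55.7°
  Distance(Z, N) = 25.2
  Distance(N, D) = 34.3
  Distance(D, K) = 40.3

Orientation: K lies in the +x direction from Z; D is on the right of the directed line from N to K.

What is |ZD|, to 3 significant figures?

30.2

Checks: |ZK| = 67.30 ✓; |ZN| = 25.20 ✓; |ND| = 34.30 ✓; |DK| = 40.30 ✓.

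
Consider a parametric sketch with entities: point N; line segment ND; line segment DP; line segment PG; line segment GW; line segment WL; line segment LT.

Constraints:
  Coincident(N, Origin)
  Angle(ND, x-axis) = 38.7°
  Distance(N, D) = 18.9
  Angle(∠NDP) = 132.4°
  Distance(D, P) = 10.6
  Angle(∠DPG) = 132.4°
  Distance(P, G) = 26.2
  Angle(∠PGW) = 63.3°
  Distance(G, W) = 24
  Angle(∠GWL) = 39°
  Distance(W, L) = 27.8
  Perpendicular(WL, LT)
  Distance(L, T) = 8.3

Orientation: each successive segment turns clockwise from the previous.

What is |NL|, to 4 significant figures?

35.65

N is at the origin; ND runs at 38.7° with length 18.9, so D = (14.75, 11.82). ∠NDP = 132.4° gives DP at -8.900° from the x-axis; with |DP| = 10.6, P = (25.22, 10.18). ∠DPG = 132.4° gives PG at -56.50° from the x-axis; with |PG| = 26.2, G = (39.68, -11.67). ∠PGW = 63.3° gives GW at -173.2° from the x-axis; with |GW| = 24.0, W = (15.85, -14.51). ∠GWL = 39.0° gives WL at 45.80° from the x-axis; with |WL| = 27.8, L = (35.23, 5.418). Then |NL| = |L − N| = 35.65.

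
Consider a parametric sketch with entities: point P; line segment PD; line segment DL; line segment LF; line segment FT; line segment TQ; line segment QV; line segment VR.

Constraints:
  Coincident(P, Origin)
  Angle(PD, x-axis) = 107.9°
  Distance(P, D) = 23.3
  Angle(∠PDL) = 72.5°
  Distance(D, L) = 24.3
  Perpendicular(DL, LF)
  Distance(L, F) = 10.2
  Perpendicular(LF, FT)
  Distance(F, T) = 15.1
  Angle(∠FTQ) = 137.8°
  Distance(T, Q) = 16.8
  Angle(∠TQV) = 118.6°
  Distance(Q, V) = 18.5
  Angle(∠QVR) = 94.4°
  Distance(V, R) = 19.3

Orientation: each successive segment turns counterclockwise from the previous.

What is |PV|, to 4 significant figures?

41.71

P is at the origin; PD runs at 107.9° with length 23.3, so D = (-7.161, 22.17). ∠PDL = 72.5° gives DL at -144.6° from the x-axis; with |DL| = 24.3, L = (-26.97, 8.096). DL is perpendicular to LF, so LF runs at -54.60°; with |LF| = 10.2, F = (-21.06, -0.2187). LF ⟂ FT, so FT runs at 35.40°; with |FT| = 15.1, T = (-8.752, 8.528). ∠FTQ = 137.8° gives TQ at 77.60° from the x-axis; with |TQ| = 16.8, Q = (-5.144, 24.94). ∠TQV = 118.6° gives QV at 139.0° from the x-axis; with |QV| = 18.5, V = (-19.11, 37.07). Then |PV| = |V − P| = 41.71.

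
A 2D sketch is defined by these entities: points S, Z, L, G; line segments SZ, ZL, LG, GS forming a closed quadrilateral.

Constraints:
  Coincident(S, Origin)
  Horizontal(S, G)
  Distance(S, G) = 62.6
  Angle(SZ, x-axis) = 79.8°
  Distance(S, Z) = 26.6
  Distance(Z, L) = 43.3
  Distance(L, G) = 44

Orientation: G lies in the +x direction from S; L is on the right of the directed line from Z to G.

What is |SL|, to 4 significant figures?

25.13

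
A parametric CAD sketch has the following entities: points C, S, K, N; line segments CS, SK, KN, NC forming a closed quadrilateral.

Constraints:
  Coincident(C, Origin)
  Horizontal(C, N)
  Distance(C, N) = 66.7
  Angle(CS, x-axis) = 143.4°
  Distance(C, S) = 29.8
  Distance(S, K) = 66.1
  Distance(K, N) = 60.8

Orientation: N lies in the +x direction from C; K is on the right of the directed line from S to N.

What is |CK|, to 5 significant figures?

38.243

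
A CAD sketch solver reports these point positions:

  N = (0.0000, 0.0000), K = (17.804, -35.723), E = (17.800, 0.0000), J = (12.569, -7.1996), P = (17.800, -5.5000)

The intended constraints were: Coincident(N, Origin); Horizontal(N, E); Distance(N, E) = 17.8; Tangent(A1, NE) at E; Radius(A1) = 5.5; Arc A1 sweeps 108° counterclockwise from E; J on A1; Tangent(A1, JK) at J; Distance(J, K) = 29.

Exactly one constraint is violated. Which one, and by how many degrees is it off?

Tangent(A1, JK) at J — off by 7.60°.

N = (0.00, 0.00) ✓; N.y = 0.00, E.y = 0.00 ✓; |NE| = 17.80 ✓; ∠(PE, EN) = 90.00° ✓; |PE| = 5.500 ✓; bearing(P→J) − bearing(P→E) = 108.0° ✓; |PJ| = 5.500 ✓; ∠(PJ, JK) = 97.60° ✗; |JK| = 29.00 ✓.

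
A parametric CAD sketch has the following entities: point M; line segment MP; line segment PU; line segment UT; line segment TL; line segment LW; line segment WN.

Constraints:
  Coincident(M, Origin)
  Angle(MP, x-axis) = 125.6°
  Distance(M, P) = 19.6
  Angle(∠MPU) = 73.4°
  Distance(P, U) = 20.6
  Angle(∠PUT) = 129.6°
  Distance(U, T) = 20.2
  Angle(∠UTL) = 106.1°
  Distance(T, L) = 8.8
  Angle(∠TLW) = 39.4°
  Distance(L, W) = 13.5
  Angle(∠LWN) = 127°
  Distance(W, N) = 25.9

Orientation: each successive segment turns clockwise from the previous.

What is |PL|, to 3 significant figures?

36.5

M is at the origin; MP runs at 125.6° with length 19.6, so P = (-11.4, 15.9). ∠MPU = 73.4° gives PU at 19.0° from the x-axis; with |PU| = 20.6, U = (8.07, 22.6). ∠PUT = 129.6° gives UT at -31.4° from the x-axis; with |UT| = 20.2, T = (25.3, 12.1). ∠UTL = 106.1° gives TL at -105° from the x-axis; with |TL| = 8.8, L = (23.0, 3.63). Then |PL| = |L − P| = 36.5.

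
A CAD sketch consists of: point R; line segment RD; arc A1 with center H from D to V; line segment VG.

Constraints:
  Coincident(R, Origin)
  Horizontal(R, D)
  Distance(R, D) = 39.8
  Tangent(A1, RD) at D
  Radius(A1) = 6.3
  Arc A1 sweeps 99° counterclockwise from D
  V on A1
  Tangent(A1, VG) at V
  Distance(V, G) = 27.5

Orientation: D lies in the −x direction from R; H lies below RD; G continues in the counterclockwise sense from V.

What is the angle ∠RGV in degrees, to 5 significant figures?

59.455°

R is at the origin; RD is horizontal with |RD| = 39.8 and D on the −x side, so D = (-39.800, 0.0000). A1 meets RD tangentially, so HD is at right angles to RD, so H = D + (0, -6.3) = (-39.800, -6.3000). On A1, D sits at bearing 90° from H; a 99° counterclockwise sweep puts V at bearing 189°, so V = H + 6.3·(cos 189°, sin 189°) = (-46.022, -7.2855). Since A1 is tangent to VG there, HV ⟂ VG, so VG runs along (−sin 189°, cos 189°); with |VG| = 27.5, G = (-41.720, -34.447). Then cos ∠RGV = GR·GV / (|GR||GV|), giving 59.455°.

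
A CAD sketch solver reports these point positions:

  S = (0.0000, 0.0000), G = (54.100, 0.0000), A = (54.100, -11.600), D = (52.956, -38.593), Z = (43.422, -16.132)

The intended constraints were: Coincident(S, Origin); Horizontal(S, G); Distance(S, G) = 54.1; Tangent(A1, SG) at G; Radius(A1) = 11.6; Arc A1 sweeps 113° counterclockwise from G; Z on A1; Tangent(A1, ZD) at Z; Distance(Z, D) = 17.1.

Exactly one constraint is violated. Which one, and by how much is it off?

Distance(Z, D) = 17.1 — off by 7.30.

S = (0.00, 0.00) ✓; S.y = 0.00, G.y = 0.00 ✓; |SG| = 54.10 ✓; ∠(AG, GS) = 90.00° ✓; |AG| = 11.60 ✓; bearing(A→Z) − bearing(A→G) = 113.0° ✓; |AZ| = 11.60 ✓; ∠(AZ, ZD) = 90.00° ✓; |ZD| = 24.40 ✗.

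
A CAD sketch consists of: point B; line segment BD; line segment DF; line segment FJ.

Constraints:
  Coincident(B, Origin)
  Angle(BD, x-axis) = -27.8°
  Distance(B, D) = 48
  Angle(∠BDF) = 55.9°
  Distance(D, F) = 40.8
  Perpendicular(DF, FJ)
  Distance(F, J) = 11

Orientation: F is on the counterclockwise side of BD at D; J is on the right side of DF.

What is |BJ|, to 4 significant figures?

52.61

B is at the origin; BD runs at -27.8° with length 48.0, so D = 48.0·(cos -27.8°, sin -27.8°) = (42.46, -22.39). ∠BDF = 55.9°, so DF runs at -27.8° + (180° − 55.9°) = 96.30° from the x-axis; with |DF| = 40.8, F = D + 40.8·(cos 96.30°, sin 96.30°) = (37.98, 18.17). The perpendicularity gives FJ at right angles to DF; with |FJ| = 11.0 on the right of DF, J = F + 11.0·(0.9940, 0.1097) = (48.92, 19.37). Then |BJ| = |J − B| = 52.61.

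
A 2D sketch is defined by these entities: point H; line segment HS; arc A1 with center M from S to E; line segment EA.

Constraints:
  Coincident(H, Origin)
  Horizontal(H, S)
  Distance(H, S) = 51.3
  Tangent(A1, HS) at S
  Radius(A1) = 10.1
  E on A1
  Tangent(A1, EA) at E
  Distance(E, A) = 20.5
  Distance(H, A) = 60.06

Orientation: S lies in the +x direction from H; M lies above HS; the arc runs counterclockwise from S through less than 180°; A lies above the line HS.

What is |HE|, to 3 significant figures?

62.0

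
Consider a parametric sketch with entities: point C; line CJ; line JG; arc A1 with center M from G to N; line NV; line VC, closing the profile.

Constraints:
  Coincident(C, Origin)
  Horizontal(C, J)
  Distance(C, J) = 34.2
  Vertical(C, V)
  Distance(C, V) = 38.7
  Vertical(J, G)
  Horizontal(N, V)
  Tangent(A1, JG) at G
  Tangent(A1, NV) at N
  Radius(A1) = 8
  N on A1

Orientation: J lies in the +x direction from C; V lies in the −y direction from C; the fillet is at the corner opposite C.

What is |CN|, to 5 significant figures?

46.735

The virtual corner opposite C is at (34.200, -38.700). A1 meets JG tangentially, so MG is at right angles to JG and tangency of A1 to NV means the radius MN is perpendicular to NV, with radius 8.0, so the center M sits 8.0 in from both sides at M = (26.200, -30.700). That places the tangent points at G = (34.200, -30.700) on JG and N = (26.200, -38.700) on NV. Then |CN| = |N − C| = 46.735.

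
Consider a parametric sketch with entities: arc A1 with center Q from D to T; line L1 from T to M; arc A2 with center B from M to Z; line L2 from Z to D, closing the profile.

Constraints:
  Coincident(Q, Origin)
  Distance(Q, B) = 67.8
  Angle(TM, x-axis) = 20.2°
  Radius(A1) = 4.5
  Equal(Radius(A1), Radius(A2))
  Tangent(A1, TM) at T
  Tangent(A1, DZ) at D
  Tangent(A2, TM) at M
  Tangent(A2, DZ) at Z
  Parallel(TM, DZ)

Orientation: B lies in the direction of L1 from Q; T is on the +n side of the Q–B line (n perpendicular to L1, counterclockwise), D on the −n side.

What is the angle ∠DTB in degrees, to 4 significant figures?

86.20°

The slot axis is L1's direction at 20.2°, so u = (cos 20.2°, sin 20.2°) = (0.9385, 0.3453) and n = (−sin 20.2°, cos 20.2°) = (-0.3453, 0.9385). Q is at the origin and B lies 67.8 along u from Q, so B = 67.8·u = (63.63, 23.41). Tangency of A1 to both parallel lines with radius 4.5 puts T and D at Q ± 4.5·n: T = (-1.554, 4.223), D = (1.554, -4.223). Then cos ∠DTB = TD·TB / (|TD||TB|), giving 86.20°.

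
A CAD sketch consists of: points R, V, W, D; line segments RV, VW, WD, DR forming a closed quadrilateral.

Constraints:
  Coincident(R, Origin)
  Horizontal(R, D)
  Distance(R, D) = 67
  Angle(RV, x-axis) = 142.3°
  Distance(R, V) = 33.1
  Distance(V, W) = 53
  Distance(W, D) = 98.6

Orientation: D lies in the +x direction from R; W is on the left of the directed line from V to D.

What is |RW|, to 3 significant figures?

68.5

Checks: |VW| = 53.00 ✓; |WD| = 98.60 ✓.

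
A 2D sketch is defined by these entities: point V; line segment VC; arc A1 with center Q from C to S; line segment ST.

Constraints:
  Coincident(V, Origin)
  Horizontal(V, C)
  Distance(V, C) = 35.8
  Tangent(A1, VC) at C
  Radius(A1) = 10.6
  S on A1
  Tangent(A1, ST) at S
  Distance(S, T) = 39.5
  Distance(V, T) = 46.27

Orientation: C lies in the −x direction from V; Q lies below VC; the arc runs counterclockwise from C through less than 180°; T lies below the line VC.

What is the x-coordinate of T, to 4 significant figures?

-12.85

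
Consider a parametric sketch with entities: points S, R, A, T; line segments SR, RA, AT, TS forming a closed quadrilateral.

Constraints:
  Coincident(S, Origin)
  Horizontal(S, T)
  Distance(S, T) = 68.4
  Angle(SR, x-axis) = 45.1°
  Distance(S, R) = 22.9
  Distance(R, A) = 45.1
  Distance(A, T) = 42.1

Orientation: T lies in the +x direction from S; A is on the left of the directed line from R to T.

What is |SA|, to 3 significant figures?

67.6

Checks: SR at 45.10° ✓; |RA| = 45.10 ✓; |AT| = 42.10 ✓.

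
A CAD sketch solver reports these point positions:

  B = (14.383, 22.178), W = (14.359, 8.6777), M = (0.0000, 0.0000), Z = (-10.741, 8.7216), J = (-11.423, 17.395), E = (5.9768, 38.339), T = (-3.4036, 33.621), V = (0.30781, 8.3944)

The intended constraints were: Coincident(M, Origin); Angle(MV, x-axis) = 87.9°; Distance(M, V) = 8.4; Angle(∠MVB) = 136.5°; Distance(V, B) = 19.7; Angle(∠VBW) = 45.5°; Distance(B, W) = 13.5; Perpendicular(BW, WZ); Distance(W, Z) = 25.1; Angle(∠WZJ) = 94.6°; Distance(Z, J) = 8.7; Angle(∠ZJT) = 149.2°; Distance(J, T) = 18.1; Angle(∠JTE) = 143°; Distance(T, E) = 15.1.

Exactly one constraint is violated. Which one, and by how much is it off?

Distance(T, E) = 15.1 — off by 4.60.

M = (0.00, 0.00) ✓; MV at 87.90° ✓; |MV| = 8.400 ✓; ∠MVB = 136.5° ✓; |VB| = 19.70 ✓; ∠VBW = 45.50° ✓; |BW| = 13.50 ✓; ∠(BW, WZ) = 90.00° ✓; |WZ| = 25.10 ✓; ∠WZJ = 94.60° ✓; |ZJ| = 8.700 ✓; ∠ZJT = 149.2° ✓; |JT| = 18.10 ✓; ∠JTE = 143.0° ✓; |TE| = 10.50 ✗.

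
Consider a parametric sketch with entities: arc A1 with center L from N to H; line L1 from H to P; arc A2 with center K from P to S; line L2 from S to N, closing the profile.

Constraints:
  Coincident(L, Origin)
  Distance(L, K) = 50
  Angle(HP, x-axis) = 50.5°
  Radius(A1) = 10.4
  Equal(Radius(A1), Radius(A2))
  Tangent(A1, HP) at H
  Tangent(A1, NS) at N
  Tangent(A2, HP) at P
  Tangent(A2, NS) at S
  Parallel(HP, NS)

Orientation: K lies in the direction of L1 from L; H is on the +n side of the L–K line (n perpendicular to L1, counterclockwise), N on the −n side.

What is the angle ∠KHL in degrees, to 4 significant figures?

78.25°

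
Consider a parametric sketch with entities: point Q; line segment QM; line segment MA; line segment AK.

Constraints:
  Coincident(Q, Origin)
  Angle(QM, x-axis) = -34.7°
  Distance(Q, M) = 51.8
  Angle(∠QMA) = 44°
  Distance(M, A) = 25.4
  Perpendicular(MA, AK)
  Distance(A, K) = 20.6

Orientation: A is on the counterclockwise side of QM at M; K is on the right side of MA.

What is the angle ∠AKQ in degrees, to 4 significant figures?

11.84°

Q is at the origin; QM runs at -34.7° with length 51.8, so M = 51.8·(cos -34.7°, sin -34.7°) = (42.59, -29.49). ∠QMA = 44.0°, so MA runs at -34.7° + (180° − 44.0°) = 101.3° from the x-axis; with |MA| = 25.4, A = M + 25.4·(cos 101.3°, sin 101.3°) = (37.61, -4.581). The perpendicularity gives AK at right angles to MA; with |AK| = 20.6 on the right of MA, K = A + 20.6·(0.9806, 0.1959) = (57.81, -0.5446). Then cos ∠AKQ = KA·KQ / (|KA||KQ|), giving 11.84°.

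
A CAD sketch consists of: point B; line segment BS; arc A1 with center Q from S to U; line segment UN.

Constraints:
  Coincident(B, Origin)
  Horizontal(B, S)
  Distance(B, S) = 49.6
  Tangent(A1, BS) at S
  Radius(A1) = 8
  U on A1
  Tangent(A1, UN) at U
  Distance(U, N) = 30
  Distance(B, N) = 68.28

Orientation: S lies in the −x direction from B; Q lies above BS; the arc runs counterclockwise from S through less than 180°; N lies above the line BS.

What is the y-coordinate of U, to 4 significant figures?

11.74

B is at the origin; BS is horizontal with |BS| = 49.6 and S on the −x side, so S = (-49.60, 0.000). A1 meets BS tangentially, so QS is at right angles to BS, so Q = S + (0, 8) = (-49.60, 8.000). Since QU ⟂ UN (tangency), |QN| = √(8.0² + 30.0²) = 31.05 regardless of where U sits on A1. So N lies on both circle(B, 68.28) and circle(Q, 31.05); the above-BS intersection is N = (-56.55, 38.26). U is the foot of the tangent from N: U = (-42.53, 11.74).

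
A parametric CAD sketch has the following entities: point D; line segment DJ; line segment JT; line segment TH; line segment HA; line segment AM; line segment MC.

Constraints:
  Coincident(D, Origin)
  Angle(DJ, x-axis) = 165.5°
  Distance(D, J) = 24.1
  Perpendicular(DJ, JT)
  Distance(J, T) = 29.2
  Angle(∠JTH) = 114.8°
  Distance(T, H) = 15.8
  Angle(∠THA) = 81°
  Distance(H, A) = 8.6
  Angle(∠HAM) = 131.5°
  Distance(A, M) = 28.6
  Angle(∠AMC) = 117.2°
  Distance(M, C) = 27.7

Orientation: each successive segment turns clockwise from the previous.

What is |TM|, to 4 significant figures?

25.74

D is at the origin; DJ runs at 165.5° with length 24.1, so J = (-23.33, 6.034). The perpendicularity gives JT at right angles to DJ, so JT runs at 75.50°; with |JT| = 29.2, T = (-16.02, 34.30). ∠JTH = 114.8° gives TH at 10.30° from the x-axis; with |TH| = 15.8, H = (-0.4759, 37.13). ∠THA = 81.0° gives HA at -88.70° from the x-axis; with |HA| = 8.6, A = (-0.2808, 28.53). ∠HAM = 131.5° gives AM at -137.2° from the x-axis; with |AM| = 28.6, M = (-21.27, 9.099). Then |TM| = |M − T| = 25.74.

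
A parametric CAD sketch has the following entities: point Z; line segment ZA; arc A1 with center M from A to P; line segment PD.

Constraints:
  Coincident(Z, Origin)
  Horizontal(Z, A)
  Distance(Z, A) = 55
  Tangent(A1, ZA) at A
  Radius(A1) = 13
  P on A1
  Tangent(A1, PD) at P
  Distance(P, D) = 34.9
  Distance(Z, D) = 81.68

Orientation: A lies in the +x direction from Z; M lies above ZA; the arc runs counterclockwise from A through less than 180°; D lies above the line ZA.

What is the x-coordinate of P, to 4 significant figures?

67.97

Checks: |ZA| = 55.00 ✓; |MP| = 13.00 ✓; ∠(MP, PD) = 90.00° ✓; |PD| = 34.90 ✓; |ZD| = 81.68 ✓.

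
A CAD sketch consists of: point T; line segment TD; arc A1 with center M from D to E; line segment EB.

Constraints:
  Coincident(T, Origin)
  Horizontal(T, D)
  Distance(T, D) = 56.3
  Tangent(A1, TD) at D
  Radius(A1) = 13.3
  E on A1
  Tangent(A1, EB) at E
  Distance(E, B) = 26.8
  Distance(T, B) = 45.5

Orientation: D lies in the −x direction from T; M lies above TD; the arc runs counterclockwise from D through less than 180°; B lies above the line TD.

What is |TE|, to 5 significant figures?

44.954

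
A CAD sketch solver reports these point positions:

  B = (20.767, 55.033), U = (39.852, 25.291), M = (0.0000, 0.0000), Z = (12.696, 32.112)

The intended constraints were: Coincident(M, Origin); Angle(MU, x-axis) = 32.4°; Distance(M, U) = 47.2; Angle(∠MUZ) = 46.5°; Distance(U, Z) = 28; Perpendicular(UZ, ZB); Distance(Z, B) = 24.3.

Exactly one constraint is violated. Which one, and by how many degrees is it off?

Perpendicular(UZ, ZB) — off by 5.30°.

M = (0.00, 0.00) ✓; MU at 32.40° ✓; |MU| = 47.20 ✓; ∠MUZ = 46.50° ✓; |UZ| = 28.00 ✓; ∠(UZ, ZB) = 95.30° ✗; |ZB| = 24.30 ✓.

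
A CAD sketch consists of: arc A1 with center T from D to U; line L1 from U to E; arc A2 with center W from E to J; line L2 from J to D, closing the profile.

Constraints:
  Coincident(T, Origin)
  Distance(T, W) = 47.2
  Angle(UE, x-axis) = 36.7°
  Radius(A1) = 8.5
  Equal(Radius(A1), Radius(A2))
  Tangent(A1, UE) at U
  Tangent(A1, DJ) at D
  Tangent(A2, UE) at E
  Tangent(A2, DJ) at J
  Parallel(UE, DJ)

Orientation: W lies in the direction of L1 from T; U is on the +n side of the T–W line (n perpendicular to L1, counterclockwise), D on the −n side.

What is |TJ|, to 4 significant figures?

47.96

The slot axis is L1's direction at 36.7°, so u = (cos 36.7°, sin 36.7°) = (0.8018, 0.5976) and n = (−sin 36.7°, cos 36.7°) = (-0.5976, 0.8018). T is at the origin and W lies 47.2 along u from T, so W = 47.2·u = (37.84, 28.21). Tangency of A1 to both parallel lines with radius 8.5 puts U and D at T ± 8.5·n: U = (-5.080, 6.815), D = (5.080, -6.815). Equal radii place E and J the same way about W: E = W + 8.5·n = (32.76, 35.02), J = W − 8.5·n = (42.92, 21.39). Then |TJ| = |J − T| = 47.96.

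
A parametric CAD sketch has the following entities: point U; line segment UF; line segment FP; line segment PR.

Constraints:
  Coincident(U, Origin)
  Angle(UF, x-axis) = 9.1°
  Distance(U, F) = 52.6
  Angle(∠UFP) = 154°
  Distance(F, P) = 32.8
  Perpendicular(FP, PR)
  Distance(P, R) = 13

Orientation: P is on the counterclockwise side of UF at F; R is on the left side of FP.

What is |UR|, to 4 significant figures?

80.71

∠UFP = 154.0°, so FP runs at 9.1° + (180° − 154.0°) = 35.10° from the x-axis; with |FP| = 32.8, P = F + 32.8·(cos 35.10°, sin 35.10°) = (78.77, 27.18). The perpendicularity gives PR at right angles to FP; with |PR| = 13.0 on the left of FP, R = P + 13.0·(-0.5750, 0.8181) = (71.30, 37.82). Then |UR| = |R − U| = 80.71.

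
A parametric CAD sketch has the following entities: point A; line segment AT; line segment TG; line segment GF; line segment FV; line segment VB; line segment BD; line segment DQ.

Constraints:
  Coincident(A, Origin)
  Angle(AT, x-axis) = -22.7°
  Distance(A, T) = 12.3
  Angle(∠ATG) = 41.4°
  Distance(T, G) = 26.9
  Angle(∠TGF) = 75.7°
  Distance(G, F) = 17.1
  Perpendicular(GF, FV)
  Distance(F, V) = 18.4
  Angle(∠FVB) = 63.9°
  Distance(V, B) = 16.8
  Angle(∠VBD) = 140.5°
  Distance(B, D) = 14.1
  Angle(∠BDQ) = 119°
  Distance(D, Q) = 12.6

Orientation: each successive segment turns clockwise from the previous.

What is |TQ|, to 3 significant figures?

38.1

∠VBD = 140.5° gives BD at -151° from the x-axis; with |BD| = 14.1, D = (-15.7, -17.3). ∠BDQ = 119.0° gives DQ at 148° from the x-axis; with |DQ| = 12.6, Q = (-26.3, -10.6). Then |TQ| = |Q − T| = 38.1.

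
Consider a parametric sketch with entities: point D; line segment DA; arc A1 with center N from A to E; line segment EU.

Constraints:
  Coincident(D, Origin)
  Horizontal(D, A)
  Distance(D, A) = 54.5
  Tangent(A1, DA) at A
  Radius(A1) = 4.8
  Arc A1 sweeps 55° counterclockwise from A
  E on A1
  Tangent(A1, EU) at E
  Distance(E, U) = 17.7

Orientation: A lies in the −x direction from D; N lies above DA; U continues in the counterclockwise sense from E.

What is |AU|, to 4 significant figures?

21.73

On A1, A sits at bearing -90° from N; a 55° counterclockwise sweep puts E at bearing -35°, so E = N + 4.8·(cos -35°, sin -35°) = (-50.57, 2.047). A1 meets EU tangentially, so NE is at right angles to EU, so EU runs along (−sin -35°, cos -35°); with |EU| = 17.7, U = (-40.42, 16.55). Then |AU| = |U − A| = 21.73.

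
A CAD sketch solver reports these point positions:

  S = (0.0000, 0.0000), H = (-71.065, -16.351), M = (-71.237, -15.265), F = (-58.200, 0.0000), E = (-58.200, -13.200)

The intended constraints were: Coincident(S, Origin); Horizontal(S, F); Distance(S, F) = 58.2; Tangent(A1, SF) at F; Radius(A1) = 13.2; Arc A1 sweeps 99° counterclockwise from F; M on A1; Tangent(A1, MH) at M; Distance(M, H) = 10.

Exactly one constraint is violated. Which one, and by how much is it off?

Distance(M, H) = 10 — off by 8.90.

S = (0.00, 0.00) ✓; S.y = 0.00, F.y = 0.00 ✓; |SF| = 58.20 ✓; ∠(EF, FS) = 90.00° ✓; |EF| = 13.20 ✓; bearing(E→M) − bearing(E→F) = 99.00° ✓; |EM| = 13.20 ✓; ∠(EM, MH) = 90.00° ✓; |MH| = 1.100 ✗.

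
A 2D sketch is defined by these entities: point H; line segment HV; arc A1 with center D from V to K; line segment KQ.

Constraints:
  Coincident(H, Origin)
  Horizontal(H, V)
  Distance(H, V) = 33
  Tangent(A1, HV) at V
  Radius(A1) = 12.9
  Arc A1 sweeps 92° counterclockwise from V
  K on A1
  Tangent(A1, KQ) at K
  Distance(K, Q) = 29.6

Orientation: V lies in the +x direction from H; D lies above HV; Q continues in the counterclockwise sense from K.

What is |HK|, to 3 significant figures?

47.8

Tangency of A1 to HV means the radius DV is perpendicular to HV, so D = V + (0, 12.9) = (33.0, 12.9). On A1, V sits at bearing -90° from D; a 92° counterclockwise sweep puts K at bearing 2°, so K = D + 12.9·(cos 2°, sin 2°) = (45.9, 13.4). Then |HK| = |K − H| = 47.8.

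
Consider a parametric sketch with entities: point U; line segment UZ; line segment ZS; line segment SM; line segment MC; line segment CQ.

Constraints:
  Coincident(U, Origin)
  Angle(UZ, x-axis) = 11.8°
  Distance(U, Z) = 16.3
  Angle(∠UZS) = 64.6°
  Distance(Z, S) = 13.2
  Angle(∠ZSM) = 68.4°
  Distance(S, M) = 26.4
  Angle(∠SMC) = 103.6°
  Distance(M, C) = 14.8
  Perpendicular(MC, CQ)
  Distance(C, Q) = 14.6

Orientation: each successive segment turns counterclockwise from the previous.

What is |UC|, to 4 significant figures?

19.75

∠ZSM = 68.4° gives SM at -121.2° from the x-axis; with |SM| = 26.4, M = (-5.701, -8.734). ∠SMC = 103.6° gives MC at -44.80° from the x-axis; with |MC| = 14.8, C = (4.801, -19.16). Then |UC| = |C − U| = 19.75.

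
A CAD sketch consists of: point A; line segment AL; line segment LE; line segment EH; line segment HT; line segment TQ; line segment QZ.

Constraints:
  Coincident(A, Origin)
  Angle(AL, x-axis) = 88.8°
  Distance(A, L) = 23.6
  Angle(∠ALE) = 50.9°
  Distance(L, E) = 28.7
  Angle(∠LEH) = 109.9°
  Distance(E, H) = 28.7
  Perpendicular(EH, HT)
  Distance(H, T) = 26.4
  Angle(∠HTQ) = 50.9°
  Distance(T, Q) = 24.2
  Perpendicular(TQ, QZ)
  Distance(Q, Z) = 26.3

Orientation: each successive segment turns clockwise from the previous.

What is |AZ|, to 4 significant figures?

31.75

A is at the origin; AL runs at 88.8° with length 23.6, so L = (0.4942, 23.59). ∠ALE = 50.9° gives LE at -40.30° from the x-axis; with |LE| = 28.7, E = (22.38, 5.032). ∠LEH = 109.9° gives EH at -110.4° from the x-axis; with |EH| = 28.7, H = (12.38, -21.87). EH ⟂ HT, so HT runs at 159.6°; with |HT| = 26.4, T = (-12.37, -12.67). ∠HTQ = 50.9° gives TQ at 30.50° from the x-axis; with |TQ| = 24.2, Q = (8.486, -0.3833). TQ ⟂ QZ, so QZ runs at -59.50°; with |QZ| = 26.3, Z = (21.83, -23.04). Then |AZ| = |Z − A| = 31.75.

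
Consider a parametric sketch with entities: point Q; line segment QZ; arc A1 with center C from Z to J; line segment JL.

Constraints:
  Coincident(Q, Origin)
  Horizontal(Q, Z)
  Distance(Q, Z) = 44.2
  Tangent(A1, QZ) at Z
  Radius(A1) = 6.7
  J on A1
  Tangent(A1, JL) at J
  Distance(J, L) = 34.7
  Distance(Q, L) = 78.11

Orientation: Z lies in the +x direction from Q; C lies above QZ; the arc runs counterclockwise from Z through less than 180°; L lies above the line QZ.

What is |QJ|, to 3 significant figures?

49.0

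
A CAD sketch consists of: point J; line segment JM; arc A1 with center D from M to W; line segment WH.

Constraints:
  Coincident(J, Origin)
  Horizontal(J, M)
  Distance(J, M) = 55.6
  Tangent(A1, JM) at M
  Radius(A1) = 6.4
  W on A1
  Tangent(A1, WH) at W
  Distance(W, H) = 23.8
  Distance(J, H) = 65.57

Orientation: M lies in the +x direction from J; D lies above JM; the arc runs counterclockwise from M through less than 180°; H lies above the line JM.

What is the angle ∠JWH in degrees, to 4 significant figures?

87.00°

Checks: J.y = 0.00, M.y = 0.00 ✓; |DW| = 6.400 ✓; ∠(DW, WH) = 90.00° ✓; |WH| = 23.80 ✓; |JH| = 65.57 ✓.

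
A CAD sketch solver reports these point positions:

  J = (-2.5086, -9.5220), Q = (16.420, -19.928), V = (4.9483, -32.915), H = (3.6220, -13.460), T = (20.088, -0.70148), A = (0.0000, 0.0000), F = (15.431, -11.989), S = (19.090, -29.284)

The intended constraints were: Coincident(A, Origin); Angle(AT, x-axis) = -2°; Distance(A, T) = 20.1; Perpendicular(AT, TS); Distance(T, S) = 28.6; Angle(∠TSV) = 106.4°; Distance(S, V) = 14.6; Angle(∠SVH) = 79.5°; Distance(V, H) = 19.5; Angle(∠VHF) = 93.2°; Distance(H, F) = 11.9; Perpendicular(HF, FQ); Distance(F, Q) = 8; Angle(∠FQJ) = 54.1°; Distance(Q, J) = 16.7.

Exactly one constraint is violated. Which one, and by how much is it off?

Distance(Q, J) = 16.7 — off by 4.90.

A = (0.00, 0.00) ✓; AT at -2.000° ✓; |AT| = 20.10 ✓; ∠(AT, TS) = 90.00° ✓; |TS| = 28.60 ✓; ∠TSV = 106.4° ✓; |SV| = 14.60 ✓; ∠SVH = 79.50° ✓; |VH| = 19.50 ✓; ∠VHF = 93.20° ✓; |HF| = 11.90 ✓; ∠(HF, FQ) = 90.00° ✓; |FQ| = 8.000 ✓; ∠FQJ = 54.10° ✓; |QJ| = 21.60 ✗.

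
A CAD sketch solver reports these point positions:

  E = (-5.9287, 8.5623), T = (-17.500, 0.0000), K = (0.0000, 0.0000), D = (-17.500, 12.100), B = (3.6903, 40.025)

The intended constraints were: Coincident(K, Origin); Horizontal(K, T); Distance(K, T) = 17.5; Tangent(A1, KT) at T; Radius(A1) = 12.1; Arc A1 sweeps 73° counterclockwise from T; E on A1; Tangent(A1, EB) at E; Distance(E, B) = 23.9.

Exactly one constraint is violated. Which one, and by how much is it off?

Distance(E, B) = 23.9 — off by 9.00.

K = (0.00, 0.00) ✓; K.y = 0.00, T.y = 0.00 ✓; |KT| = 17.50 ✓; ∠(DT, TK) = 90.00° ✓; |DT| = 12.10 ✓; bearing(D→E) − bearing(D→T) = 73.00° ✓; |DE| = 12.10 ✓; ∠(DE, EB) = 90.00° ✓; |EB| = 32.90 ✗.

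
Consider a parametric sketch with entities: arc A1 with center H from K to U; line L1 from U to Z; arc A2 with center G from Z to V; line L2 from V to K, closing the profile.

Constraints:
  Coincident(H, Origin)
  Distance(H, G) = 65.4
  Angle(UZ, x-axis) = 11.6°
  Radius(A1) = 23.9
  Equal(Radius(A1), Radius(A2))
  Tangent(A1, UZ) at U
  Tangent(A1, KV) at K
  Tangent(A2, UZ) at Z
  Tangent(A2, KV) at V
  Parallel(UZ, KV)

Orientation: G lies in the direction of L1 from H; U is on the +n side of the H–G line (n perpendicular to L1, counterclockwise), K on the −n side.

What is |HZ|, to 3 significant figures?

69.6

The slot axis is L1's direction at 11.6°, so u = (cos 11.6°, sin 11.6°) = (0.980, 0.201) and n = (−sin 11.6°, cos 11.6°) = (-0.201, 0.980). H is at the origin and G lies 65.4 along u from H, so G = 65.4·u = (64.1, 13.2). Tangency of A1 to both parallel lines with radius 23.9 puts U and K at H ± 23.9·n: U = (-4.81, 23.4), K = (4.81, -23.4). Equal radii place Z and V the same way about G: Z = G + 23.9·n = (59.3, 36.6), V = G − 23.9·n = (68.9, -10.3). Then |HZ| = |Z − H| = 69.6.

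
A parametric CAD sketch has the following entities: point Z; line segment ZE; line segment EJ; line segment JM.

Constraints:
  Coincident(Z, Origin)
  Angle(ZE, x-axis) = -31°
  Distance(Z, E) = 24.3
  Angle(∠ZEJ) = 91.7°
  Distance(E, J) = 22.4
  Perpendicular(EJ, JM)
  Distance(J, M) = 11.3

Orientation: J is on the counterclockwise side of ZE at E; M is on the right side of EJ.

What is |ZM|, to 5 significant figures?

42.440

Z is at the origin; ZE runs at -31.0° with length 24.3, so E = 24.3·(cos -31.0°, sin -31.0°) = (20.829, -12.515). ∠ZEJ = 91.7°, so EJ runs at -31.0° + (180° − 91.7°) = 57.300° from the x-axis; with |EJ| = 22.4, J = E + 22.4·(cos 57.300°, sin 57.300°) = (32.931, 6.3344). EJ ⟂ JM; with |JM| = 11.3 on the right of EJ, M = J + 11.3·(0.84151, -0.54024) = (42.440, 0.22970). Then |ZM| = |M − Z| = 42.440.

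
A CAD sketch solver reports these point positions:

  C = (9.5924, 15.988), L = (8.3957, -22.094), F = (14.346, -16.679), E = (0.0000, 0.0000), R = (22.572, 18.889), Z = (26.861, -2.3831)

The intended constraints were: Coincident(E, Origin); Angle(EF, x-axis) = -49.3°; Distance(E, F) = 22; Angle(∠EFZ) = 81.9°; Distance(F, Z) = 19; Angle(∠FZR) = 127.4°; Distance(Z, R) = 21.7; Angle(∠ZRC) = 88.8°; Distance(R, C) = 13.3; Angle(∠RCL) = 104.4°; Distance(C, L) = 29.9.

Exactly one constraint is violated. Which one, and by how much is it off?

Distance(C, L) = 29.9 — off by 8.20.

E = (0.00, 0.00) ✓; EF at -49.30° ✓; |EF| = 22.00 ✓; ∠EFZ = 81.90° ✓; |FZ| = 19.00 ✓; ∠FZR = 127.4° ✓; |ZR| = 21.70 ✓; ∠ZRC = 88.80° ✓; |RC| = 13.30 ✓; ∠RCL = 104.4° ✓; |CL| = 38.10 ✗.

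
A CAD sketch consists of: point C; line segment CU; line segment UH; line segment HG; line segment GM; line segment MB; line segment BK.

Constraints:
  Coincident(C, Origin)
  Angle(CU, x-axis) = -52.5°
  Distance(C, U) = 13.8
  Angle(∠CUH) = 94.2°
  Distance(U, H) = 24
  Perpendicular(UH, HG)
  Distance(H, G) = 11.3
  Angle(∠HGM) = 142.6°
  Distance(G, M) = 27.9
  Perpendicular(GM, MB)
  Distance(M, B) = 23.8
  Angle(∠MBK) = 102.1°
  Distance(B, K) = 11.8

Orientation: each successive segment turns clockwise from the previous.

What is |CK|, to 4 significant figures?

7.940

GM ⟂ MB, so MB runs at 4.300°; with |MB| = 23.8, B = (4.606, 11.13). ∠MBK = 102.1° gives BK at -73.60° from the x-axis; with |BK| = 11.8, K = (7.937, -0.1907). Then |CK| = |K − C| = 7.940.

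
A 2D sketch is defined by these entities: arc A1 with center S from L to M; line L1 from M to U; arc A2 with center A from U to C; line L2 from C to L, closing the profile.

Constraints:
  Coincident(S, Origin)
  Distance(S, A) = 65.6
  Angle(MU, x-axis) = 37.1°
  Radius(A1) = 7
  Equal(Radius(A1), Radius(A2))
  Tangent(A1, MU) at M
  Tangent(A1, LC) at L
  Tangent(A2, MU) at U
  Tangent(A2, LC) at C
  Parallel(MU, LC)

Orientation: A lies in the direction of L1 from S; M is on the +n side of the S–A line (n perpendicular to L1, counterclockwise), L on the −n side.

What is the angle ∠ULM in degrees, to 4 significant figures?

77.95°

The slot axis is L1's direction at 37.1°, so u = (cos 37.1°, sin 37.1°) = (0.7976, 0.6032) and n = (−sin 37.1°, cos 37.1°) = (-0.6032, 0.7976). S is at the origin and A lies 65.6 along u from S, so A = 65.6·u = (52.32, 39.57). Tangency of A1 to both parallel lines with radius 7.0 puts M and L at S ± 7.0·n: M = (-4.222, 5.583), L = (4.222, -5.583). Equal radii place U and C the same way about A: U = A + 7.0·n = (48.10, 45.15), C = A − 7.0·n = (56.54, 33.99). Then cos ∠ULM = LU·LM / (|LU||LM|), giving 77.95°.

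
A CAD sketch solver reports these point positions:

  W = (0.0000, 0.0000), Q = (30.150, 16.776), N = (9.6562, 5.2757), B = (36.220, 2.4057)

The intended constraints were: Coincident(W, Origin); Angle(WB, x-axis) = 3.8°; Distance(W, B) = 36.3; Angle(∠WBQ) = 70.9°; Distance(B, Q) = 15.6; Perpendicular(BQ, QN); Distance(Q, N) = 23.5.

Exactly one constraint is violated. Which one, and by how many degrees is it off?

Perpendicular(BQ, QN) — off by 6.40°.

W = (0.00, 0.00) ✓; WB at 3.800° ✓; |WB| = 36.30 ✓; ∠WBQ = 70.90° ✓; |BQ| = 15.60 ✓; ∠(BQ, QN) = 96.40° ✗; |QN| = 23.50 ✓.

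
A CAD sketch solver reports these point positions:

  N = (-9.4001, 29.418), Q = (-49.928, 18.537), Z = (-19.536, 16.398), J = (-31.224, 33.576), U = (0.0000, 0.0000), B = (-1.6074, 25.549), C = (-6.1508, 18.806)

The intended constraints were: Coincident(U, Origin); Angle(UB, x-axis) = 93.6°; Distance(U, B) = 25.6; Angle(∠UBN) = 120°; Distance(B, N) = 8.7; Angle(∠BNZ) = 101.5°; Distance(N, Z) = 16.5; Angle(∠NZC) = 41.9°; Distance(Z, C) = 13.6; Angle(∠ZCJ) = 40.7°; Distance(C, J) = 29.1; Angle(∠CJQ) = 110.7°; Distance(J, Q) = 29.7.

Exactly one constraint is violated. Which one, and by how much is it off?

Distance(J, Q) = 29.7 — off by 5.70.

U = (0.00, 0.00) ✓; UB at 93.60° ✓; |UB| = 25.60 ✓; ∠UBN = 120.0° ✓; |BN| = 8.700 ✓; ∠BNZ = 101.5° ✓; |NZ| = 16.50 ✓; ∠NZC = 41.90° ✓; |ZC| = 13.60 ✓; ∠ZCJ = 40.70° ✓; |CJ| = 29.10 ✓; ∠CJQ = 110.7° ✓; |JQ| = 24.00 ✗.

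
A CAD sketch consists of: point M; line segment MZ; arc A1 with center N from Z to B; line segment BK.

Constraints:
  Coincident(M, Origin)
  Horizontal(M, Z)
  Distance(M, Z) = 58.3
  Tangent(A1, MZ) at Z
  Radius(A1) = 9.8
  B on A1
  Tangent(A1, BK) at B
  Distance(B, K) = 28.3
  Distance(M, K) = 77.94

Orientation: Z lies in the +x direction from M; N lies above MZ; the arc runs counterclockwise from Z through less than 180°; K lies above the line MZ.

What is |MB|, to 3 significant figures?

68.8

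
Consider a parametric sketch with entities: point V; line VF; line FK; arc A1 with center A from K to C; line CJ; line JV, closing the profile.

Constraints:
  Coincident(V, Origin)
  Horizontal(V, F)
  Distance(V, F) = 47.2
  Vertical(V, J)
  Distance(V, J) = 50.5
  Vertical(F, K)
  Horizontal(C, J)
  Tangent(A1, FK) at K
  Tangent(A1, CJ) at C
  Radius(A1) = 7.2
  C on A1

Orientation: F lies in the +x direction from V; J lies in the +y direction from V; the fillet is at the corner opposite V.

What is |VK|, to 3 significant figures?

64.1

The virtual corner opposite V is at (47.2, 50.5). Tangency of A1 to FK means the radius AK is perpendicular to FK and tangency of A1 to CJ means the radius AC is perpendicular to CJ, with radius 7.2, so the center A sits 7.2 in from both sides at A = (40.0, 43.3). That places the tangent points at K = (47.2, 43.3) on FK and C = (40.0, 50.5) on CJ. Then |VK| = |K − V| = 64.1.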